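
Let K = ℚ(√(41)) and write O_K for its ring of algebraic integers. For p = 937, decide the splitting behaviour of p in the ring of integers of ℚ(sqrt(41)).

937 remains inert

Since 41 ≡ 1 mod 4, the ring of integers is ℤ[(1+√41)/2] with discriminant 41.
disc(K) = 41 is not divisible by 937; 937 is unramified.
Euler's criterion: 41^468 mod 937 = 936. Thus (41|937) = -1.
d is a non-residue mod p, hence 937 remains inert in O_K.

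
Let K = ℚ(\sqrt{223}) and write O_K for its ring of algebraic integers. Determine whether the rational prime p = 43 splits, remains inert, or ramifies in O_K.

Since 223 ≢ 1 mod 4, the ring of integers is ℤ[√223] with discriminant 4·223 = 892.
Since gcd(43, 892) = 1 the prime 43 does not ramify.
Compute (223/43) via Euler: 8^((43-1)/2) mod 43 = 42, so (223/43) = -1.
d is a non-residue mod p, hence 43 remains inert in O_K.

inert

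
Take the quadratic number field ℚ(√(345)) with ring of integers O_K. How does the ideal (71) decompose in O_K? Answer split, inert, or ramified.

71 remains inert

345 mod 4 = 1, hence disc K = 345 and O_K = ℤ[(1+√345)/2].
Since gcd(71, 345) = 1 the prime 71 does not ramify.
Legendre symbol by Euler's criterion: (345/71) ≡ 345^35 ≡ 70 (mod 71), i.e. (345/71) = -1.
d is a non-residue mod p, hence 71 remains inert in O_K.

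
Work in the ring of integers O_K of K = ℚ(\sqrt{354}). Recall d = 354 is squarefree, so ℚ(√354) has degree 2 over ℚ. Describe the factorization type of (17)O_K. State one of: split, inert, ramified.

inert — (17) stays prime in O_K

d = 354 ≡ 2 (mod 4), so O_K = ℤ[√354] and disc(K) = 4d = 1416.
disc(K) = 1416 is not divisible by 17; 17 is unramified.
Compute (354/17) via Euler: 14^((17-1)/2) mod 17 = 16, so (354/17) = -1.
(354/17) = -1, so 17 is inert.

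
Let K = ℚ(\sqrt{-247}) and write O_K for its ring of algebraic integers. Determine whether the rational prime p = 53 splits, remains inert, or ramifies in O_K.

-247 mod 4 = 1, hence disc K = -247 and O_K = ℤ[(1+√-247)/2].
53 ∤ -247, so 53 is unramified.
Legendre symbol by Euler's criterion: (-247/53) ≡ (-247)^26 ≡ 52 (mod 53), i.e. (-247/53) = -1.
d is a non-residue mod p, hence 53 remains inert in O_K.

inert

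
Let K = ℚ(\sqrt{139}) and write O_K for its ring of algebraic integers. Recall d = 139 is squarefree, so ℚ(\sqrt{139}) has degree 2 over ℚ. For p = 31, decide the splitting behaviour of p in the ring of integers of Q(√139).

d = 139 ≡ 3 (mod 4), so O_K = ℤ[√139] and disc(K) = 4d = 556.
disc(K) = 556 is not divisible by 31; 31 is unramified.
Euler's criterion: 139^15 mod 31 = 30. Thus (139|31) = -1.
Legendre symbol -1 ⇒ 31 is inert.

inert — (31) stays prime in O_K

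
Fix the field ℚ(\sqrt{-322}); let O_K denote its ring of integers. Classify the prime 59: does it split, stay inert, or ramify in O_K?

Since -322 ≢ 1 mod 4, the ring of integers is ℤ[√-322] with discriminant 4·(-322) = -1288.
59 ∤ -1288, so 59 is unramified.
Euler's criterion: (-322)^29 mod 59 = 58. Thus (-322|59) = -1.
d is a non-residue mod p, hence 59 remains inert in O_K.

inert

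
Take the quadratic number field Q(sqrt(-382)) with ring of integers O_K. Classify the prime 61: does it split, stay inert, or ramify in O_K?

Since -382 ≢ 1 mod 4, the ring of integers is ℤ[√-382] with discriminant 4·(-382) = -1528.
Since gcd(61, -1528) = 1 the prime 61 does not ramify.
Euler's criterion: (-382)^30 mod 61 = 1. Thus (-382|61) = 1.
Legendre symbol 1 ⇒ 61 is split.

p splits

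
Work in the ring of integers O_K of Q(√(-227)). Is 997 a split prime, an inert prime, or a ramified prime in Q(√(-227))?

-227 mod 4 = 1, hence disc K = -227 and O_K = ℤ[(1+√-227)/2].
disc(K) = -227 is not divisible by 997; 997 is unramified.
Compute (-227/997) via Euler: 770^((997-1)/2) mod 997 = 1, so (-227/997) = 1.
Legendre symbol 1 ⇒ 997 is split.

split — (997) = 𝔭₁𝔭₂ with 𝔭₁ ≠ 𝔭₂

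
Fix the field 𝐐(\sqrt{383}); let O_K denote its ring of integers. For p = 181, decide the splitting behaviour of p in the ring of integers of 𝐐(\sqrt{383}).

inert

383 mod 4 = 3, hence disc K = 4·383 = 1532 and O_K = ℤ[√383].
Since gcd(181, 1532) = 1 the prime 181 does not ramify.
Legendre symbol by Euler's criterion: (383/181) ≡ 383^90 ≡ 180 (mod 181), i.e. (383/181) = -1.
Legendre symbol -1 ⇒ 181 is inert.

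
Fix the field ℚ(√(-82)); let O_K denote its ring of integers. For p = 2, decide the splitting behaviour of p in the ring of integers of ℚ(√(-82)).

-82 mod 4 = 2, hence disc K = 4·(-82) = -328 and O_K = ℤ[√-82].
Ramification test: 2 | -328. The prime 2 ramifies in K.

p ramifies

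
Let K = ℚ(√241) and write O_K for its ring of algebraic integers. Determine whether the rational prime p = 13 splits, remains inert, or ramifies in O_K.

Since 241 ≡ 1 mod 4, the ring of integers is ℤ[(1+√241)/2] with discriminant 241.
13 ∤ 241, so 13 is unramified.
(241/13) = 7^6 mod 13 = 12, giving Legendre symbol -1.
d is a non-residue mod p, hence 13 remains inert in O_K.

remains prime (inert)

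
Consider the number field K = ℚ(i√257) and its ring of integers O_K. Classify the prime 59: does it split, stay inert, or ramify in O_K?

d = -257 ≡ 3 (mod 4), so O_K = ℤ[√-257] and disc(K) = 4d = -1028.
59 ∤ -1028, so 59 is unramified.
Legendre symbol by Euler's criterion: (-257/59) ≡ (-257)^29 ≡ 58 (mod 59), i.e. (-257/59) = -1.
Legendre symbol -1 ⇒ 59 is inert.

p is inert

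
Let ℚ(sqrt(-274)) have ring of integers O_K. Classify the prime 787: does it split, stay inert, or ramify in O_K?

inert

-274 mod 4 = 2, hence disc K = 4·(-274) = -1096 and O_K = ℤ[√-274].
Since gcd(787, -1096) = 1 the prime 787 does not ramify.
Compute (-274/787) via Euler: 513^((787-1)/2) mod 787 = 786, so (-274/787) = -1.
d is a non-residue mod p, hence 787 remains inert in O_K.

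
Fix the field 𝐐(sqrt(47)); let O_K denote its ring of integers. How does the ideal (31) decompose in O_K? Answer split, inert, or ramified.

split

47 mod 4 = 3, hence disc K = 4·47 = 188 and O_K = ℤ[√47].
31 ∤ 188, so 31 is unramified.
Euler's criterion: 47^15 mod 31 = 1. Thus (47|31) = 1.
d is a quadratic residue mod p, hence 31 splits in O_K.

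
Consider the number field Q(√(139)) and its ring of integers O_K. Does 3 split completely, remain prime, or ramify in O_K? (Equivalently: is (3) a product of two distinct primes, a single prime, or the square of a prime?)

139 mod 4 = 3, hence disc K = 4·139 = 556 and O_K = ℤ[√139].
3 ∤ 556, so 3 is unramified.
(139/3) = 1^1 mod 3 = 1, giving Legendre symbol 1.
(139/3) = 1, so 3 splits.

splits completely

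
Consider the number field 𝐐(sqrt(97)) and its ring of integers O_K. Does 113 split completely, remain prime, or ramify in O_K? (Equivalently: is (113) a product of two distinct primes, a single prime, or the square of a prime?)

113 splits in O_K

d = 97 ≡ 1 (mod 4), so O_K = ℤ[(1+√97)/2] and disc(K) = d = 97.
disc(K) = 97 is not divisible by 113; 113 is unramified.
Legendre symbol by Euler's criterion: (97/113) ≡ 97^56 ≡ 1 (mod 113), i.e. (97/113) = 1.
(97/113) = 1, so 113 splits.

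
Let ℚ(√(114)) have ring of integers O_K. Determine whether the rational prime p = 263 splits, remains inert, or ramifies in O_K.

d = 114 ≡ 2 (mod 4), so O_K = ℤ[√114] and disc(K) = 4d = 456.
Since gcd(263, 456) = 1 the prime 263 does not ramify.
Legendre symbol by Euler's criterion: (114/263) ≡ 114^131 ≡ 262 (mod 263), i.e. (114/263) = -1.
d is a non-residue mod p, hence 263 remains inert in O_K.

p is inert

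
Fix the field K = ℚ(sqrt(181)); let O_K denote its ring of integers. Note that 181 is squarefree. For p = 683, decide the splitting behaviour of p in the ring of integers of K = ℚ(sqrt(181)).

181 mod 4 = 1, hence disc K = 181 and O_K = ℤ[(1+√181)/2].
683 ∤ 181, so 683 is unramified.
(181/683) = 181^341 mod 683 = 682, giving Legendre symbol -1.
Legendre symbol -1 ⇒ 683 is inert.

683 remains inert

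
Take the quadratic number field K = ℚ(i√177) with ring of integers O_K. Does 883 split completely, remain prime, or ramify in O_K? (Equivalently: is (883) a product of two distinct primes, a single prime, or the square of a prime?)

inert — (883) stays prime in O_K

d = -177 ≡ 3 (mod 4), so O_K = ℤ[√-177] and disc(K) = 4d = -708.
disc(K) = -708 is not divisible by 883; 883 is unramified.
Legendre symbol by Euler's criterion: (-177/883) ≡ (-177)^441 ≡ 882 (mod 883), i.e. (-177/883) = -1.
Legendre symbol -1 ⇒ 883 is inert.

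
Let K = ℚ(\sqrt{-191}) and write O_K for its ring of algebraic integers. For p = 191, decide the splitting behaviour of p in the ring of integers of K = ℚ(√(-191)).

-191 mod 4 = 1, hence disc K = -191 and O_K = ℤ[(1+√-191)/2].
191 divides disc(K) = -191, so 191 ramifies.

ramifies in O_K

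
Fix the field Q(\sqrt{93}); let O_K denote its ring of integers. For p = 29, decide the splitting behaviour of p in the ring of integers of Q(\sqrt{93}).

29 splits in O_K

Since 93 ≡ 1 mod 4, the ring of integers is ℤ[(1+√93)/2] with discriminant 93.
disc(K) = 93 is not divisible by 29; 29 is unramified.
(93/29) = 6^14 mod 29 = 1, giving Legendre symbol 1.
Legendre symbol 1 ⇒ 29 is split.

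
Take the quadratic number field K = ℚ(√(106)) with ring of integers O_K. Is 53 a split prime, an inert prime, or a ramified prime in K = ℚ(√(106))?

53 is ramified

106 mod 4 = 2, hence disc K = 4·106 = 424 and O_K = ℤ[√106].
disc(K) = 424 = 53·8, so p = 53 is ramified.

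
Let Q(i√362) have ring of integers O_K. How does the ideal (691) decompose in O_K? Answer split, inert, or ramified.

691 splits in O_K

-362 mod 4 = 2, hence disc K = 4·(-362) = -1448 and O_K = ℤ[√-362].
Since gcd(691, -1448) = 1 the prime 691 does not ramify.
Euler's criterion: (-362)^345 mod 691 = 1. Thus (-362|691) = 1.
(-362/691) = 1, so 691 splits.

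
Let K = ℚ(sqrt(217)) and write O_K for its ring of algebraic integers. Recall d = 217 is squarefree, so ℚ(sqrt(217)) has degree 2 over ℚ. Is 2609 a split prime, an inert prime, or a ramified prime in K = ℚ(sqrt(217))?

p is inert

217 mod 4 = 1, hence disc K = 217 and O_K = ℤ[(1+√217)/2].
2609 ∤ 217, so 2609 is unramified.
Legendre symbol by Euler's criterion: (217/2609) ≡ 217^1304 ≡ 2608 (mod 2609), i.e. (217/2609) = -1.
Legendre symbol -1 ⇒ 2609 is inert.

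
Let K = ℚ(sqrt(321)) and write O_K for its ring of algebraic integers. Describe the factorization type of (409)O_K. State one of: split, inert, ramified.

inert

Since 321 ≡ 1 mod 4, the ring of integers is ℤ[(1+√321)/2] with discriminant 321.
409 ∤ 321, so 409 is unramified.
Compute (321/409) via Euler: 321^((409-1)/2) mod 409 = 408, so (321/409) = -1.
d is a non-residue mod p, hence 409 remains inert in O_K.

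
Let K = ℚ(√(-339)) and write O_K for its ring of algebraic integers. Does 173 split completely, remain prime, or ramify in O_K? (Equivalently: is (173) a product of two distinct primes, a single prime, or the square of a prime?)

p is inert

Since -339 ≡ 1 mod 4, the ring of integers is ℤ[(1+√-339)/2] with discriminant -339.
Since gcd(173, -339) = 1 the prime 173 does not ramify.
(-339/173) = 7^86 mod 173 = 172, giving Legendre symbol -1.
Legendre symbol -1 ⇒ 173 is inert.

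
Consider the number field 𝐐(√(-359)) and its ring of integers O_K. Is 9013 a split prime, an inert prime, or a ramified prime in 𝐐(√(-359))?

-359 mod 4 = 1, hence disc K = -359 and O_K = ℤ[(1+√-359)/2].
9013 ∤ -359, so 9013 is unramified.
Euler's criterion: (-359)^4506 mod 9013 = 9012. Thus (-359|9013) = -1.
Legendre symbol -1 ⇒ 9013 is inert.

p is inert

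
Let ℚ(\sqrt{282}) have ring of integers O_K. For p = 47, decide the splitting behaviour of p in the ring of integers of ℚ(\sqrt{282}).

Since 282 ≢ 1 mod 4, the ring of integers is ℤ[√282] with discriminant 4·282 = 1128.
disc(K) = 1128 = 47·24, so p = 47 is ramified.

47 is ramified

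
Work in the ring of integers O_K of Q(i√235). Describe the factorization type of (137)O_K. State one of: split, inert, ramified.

-235 mod 4 = 1, hence disc K = -235 and O_K = ℤ[(1+√-235)/2].
137 ∤ -235, so 137 is unramified.
Euler's criterion: (-235)^68 mod 137 = 1. Thus (-235|137) = 1.
d is a quadratic residue mod p, hence 137 splits in O_K.

p splits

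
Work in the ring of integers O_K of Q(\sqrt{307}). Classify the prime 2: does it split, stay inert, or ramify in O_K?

307 mod 4 = 3, hence disc K = 4·307 = 1228 and O_K = ℤ[√307].
disc(K) = 1228 = 2·614, so p = 2 is ramified.

ramifies in O_K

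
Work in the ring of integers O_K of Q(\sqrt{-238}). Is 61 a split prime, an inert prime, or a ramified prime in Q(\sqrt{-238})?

61 remains inert

d = -238 ≡ 2 (mod 4), so O_K = ℤ[√-238] and disc(K) = 4d = -952.
disc(K) = -952 is not divisible by 61; 61 is unramified.
Compute (-238/61) via Euler: 6^((61-1)/2) mod 61 = 60, so (-238/61) = -1.
Legendre symbol -1 ⇒ 61 is inert.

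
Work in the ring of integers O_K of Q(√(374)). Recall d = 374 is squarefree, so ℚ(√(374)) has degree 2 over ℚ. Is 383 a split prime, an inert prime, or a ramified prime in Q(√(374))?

d = 374 ≡ 2 (mod 4), so O_K = ℤ[√374] and disc(K) = 4d = 1496.
383 ∤ 1496, so 383 is unramified.
(374/383) = 374^191 mod 383 = 382, giving Legendre symbol -1.
Legendre symbol -1 ⇒ 383 is inert.

383 remains inert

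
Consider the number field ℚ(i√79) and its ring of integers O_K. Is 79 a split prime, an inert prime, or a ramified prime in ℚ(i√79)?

ramifies in O_K

d = -79 ≡ 1 (mod 4), so O_K = ℤ[(1+√-79)/2] and disc(K) = d = -79.
79 divides disc(K) = -79, so 79 ramifies.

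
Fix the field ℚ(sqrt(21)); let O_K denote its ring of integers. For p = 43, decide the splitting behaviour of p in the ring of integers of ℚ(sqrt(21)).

d = 21 ≡ 1 (mod 4), so O_K = ℤ[(1+√21)/2] and disc(K) = d = 21.
disc(K) = 21 is not divisible by 43; 43 is unramified.
Legendre symbol by Euler's criterion: (21/43) ≡ 21^21 ≡ 1 (mod 43), i.e. (21/43) = 1.
(21/43) = 1, so 43 splits.

43 splits in O_K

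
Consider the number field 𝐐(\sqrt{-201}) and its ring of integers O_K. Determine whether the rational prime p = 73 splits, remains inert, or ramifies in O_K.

d = -201 ≡ 3 (mod 4), so O_K = ℤ[√-201] and disc(K) = 4d = -804.
73 ∤ -804, so 73 is unramified.
Legendre symbol by Euler's criterion: (-201/73) ≡ (-201)^36 ≡ 1 (mod 73), i.e. (-201/73) = 1.
d is a quadratic residue mod p, hence 73 splits in O_K.

73 splits in O_K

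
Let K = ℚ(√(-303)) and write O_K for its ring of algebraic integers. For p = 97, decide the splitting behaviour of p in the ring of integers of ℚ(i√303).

splits completely

Since -303 ≡ 1 mod 4, the ring of integers is ℤ[(1+√-303)/2] with discriminant -303.
97 ∤ -303, so 97 is unramified.
(-303/97) = 85^48 mod 97 = 1, giving Legendre symbol 1.
d is a quadratic residue mod p, hence 97 splits in O_K.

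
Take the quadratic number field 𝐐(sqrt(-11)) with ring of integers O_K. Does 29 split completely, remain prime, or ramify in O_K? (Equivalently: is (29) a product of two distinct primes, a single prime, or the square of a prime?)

inert

-11 mod 4 = 1, hence disc K = -11 and O_K = ℤ[(1+√-11)/2].
disc(K) = -11 is not divisible by 29; 29 is unramified.
Euler's criterion: (-11)^14 mod 29 = 28. Thus (-11|29) = -1.
d is a non-residue mod p, hence 29 remains inert in O_K.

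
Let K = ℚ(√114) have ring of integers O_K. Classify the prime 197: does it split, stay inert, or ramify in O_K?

197 splits in O_K

114 mod 4 = 2, hence disc K = 4·114 = 456 and O_K = ℤ[√114].
disc(K) = 456 is not divisible by 197; 197 is unramified.
Compute (114/197) via Euler: 114^((197-1)/2) mod 197 = 1, so (114/197) = 1.
(114/197) = 1, so 197 splits.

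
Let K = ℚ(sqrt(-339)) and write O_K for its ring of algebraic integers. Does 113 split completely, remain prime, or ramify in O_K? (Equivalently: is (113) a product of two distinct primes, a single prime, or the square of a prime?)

-339 mod 4 = 1, hence disc K = -339 and O_K = ℤ[(1+√-339)/2].
113 divides disc(K) = -339, so 113 ramifies.

p ramifies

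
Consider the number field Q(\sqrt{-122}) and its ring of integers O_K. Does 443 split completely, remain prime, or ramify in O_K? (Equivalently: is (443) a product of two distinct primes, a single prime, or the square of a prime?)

split

-122 mod 4 = 2, hence disc K = 4·(-122) = -488 and O_K = ℤ[√-122].
disc(K) = -488 is not divisible by 443; 443 is unramified.
Euler's criterion: (-122)^221 mod 443 = 1. Thus (-122|443) = 1.
Legendre symbol 1 ⇒ 443 is split.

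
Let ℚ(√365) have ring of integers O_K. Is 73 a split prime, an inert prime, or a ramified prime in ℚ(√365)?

ramified

365 mod 4 = 1, hence disc K = 365 and O_K = ℤ[(1+√365)/2].
disc(K) = 365 = 73·5, so p = 73 is ramified.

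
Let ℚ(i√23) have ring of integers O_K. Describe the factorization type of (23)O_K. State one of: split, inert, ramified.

-23 mod 4 = 1, hence disc K = -23 and O_K = ℤ[(1+√-23)/2].
23 divides disc(K) = -23, so 23 ramifies.

ramified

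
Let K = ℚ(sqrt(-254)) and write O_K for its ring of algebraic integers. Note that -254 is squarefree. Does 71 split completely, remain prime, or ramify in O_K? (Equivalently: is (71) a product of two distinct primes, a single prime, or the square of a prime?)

split

Since -254 ≢ 1 mod 4, the ring of integers is ℤ[√-254] with discriminant 4·(-254) = -1016.
Since gcd(71, -1016) = 1 the prime 71 does not ramify.
Compute (-254/71) via Euler: 30^((71-1)/2) mod 71 = 1, so (-254/71) = 1.
Legendre symbol 1 ⇒ 71 is split.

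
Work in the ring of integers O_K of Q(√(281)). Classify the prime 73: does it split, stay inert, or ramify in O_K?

d = 281 ≡ 1 (mod 4), so O_K = ℤ[(1+√281)/2] and disc(K) = d = 281.
73 ∤ 281, so 73 is unramified.
Euler's criterion: 281^36 mod 73 = 72. Thus (281|73) = -1.
d is a non-residue mod p, hence 73 remains inert in O_K.

inert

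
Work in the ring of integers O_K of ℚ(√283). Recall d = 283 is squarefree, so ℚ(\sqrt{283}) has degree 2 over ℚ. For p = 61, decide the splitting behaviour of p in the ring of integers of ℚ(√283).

splits completely

Since 283 ≢ 1 mod 4, the ring of integers is ℤ[√283] with discriminant 4·283 = 1132.
61 ∤ 1132, so 61 is unramified.
Euler's criterion: 283^30 mod 61 = 1. Thus (283|61) = 1.
d is a quadratic residue mod p, hence 61 splits in O_K.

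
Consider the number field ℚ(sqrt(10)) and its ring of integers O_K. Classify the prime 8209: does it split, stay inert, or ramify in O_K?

Since 10 ≢ 1 mod 4, the ring of integers is ℤ[√10] with discriminant 4·10 = 40.
Since gcd(8209, 40) = 1 the prime 8209 does not ramify.
(10/8209) = 10^4104 mod 8209 = 1, giving Legendre symbol 1.
d is a quadratic residue mod p, hence 8209 splits in O_K.

split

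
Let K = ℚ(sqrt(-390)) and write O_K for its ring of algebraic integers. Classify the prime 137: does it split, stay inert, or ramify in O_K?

Since -390 ≢ 1 mod 4, the ring of integers is ℤ[√-390] with discriminant 4·(-390) = -1560.
disc(K) = -1560 is not divisible by 137; 137 is unramified.
Legendre symbol by Euler's criterion: (-390/137) ≡ (-390)^68 ≡ 136 (mod 137), i.e. (-390/137) = -1.
(-390/137) = -1, so 137 is inert.

remains prime (inert)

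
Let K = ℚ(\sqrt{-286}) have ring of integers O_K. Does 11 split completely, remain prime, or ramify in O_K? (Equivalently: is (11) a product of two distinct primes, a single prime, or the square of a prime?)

-286 mod 4 = 2, hence disc K = 4·(-286) = -1144 and O_K = ℤ[√-286].
11 divides disc(K) = -1144, so 11 ramifies.

p ramifies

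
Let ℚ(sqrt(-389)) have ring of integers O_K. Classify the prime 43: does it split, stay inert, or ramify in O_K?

Since -389 ≢ 1 mod 4, the ring of integers is ℤ[√-389] with discriminant 4·(-389) = -1556.
43 ∤ -1556, so 43 is unramified.
Euler's criterion: (-389)^21 mod 43 = 1. Thus (-389|43) = 1.
(-389/43) = 1, so 43 splits.

split — (43) = 𝔭₁𝔭₂ with 𝔭₁ ≠ 𝔭₂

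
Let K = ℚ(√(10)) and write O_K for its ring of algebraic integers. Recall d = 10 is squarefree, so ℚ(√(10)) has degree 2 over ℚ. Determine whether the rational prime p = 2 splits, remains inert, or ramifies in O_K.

p ramifies

10 mod 4 = 2, hence disc K = 4·10 = 40 and O_K = ℤ[√10].
disc(K) = 40 = 2·20, so p = 2 is ramified.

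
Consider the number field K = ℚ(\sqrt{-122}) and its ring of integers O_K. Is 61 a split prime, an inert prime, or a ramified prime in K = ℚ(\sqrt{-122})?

p ramifies

-122 mod 4 = 2, hence disc K = 4·(-122) = -488 and O_K = ℤ[√-122].
Ramification test: 61 | -488. The prime 61 ramifies in K.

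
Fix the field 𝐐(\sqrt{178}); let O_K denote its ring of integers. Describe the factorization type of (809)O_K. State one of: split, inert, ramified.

d = 178 ≡ 2 (mod 4), so O_K = ℤ[√178] and disc(K) = 4d = 712.
Since gcd(809, 712) = 1 the prime 809 does not ramify.
Compute (178/809) via Euler: 178^((809-1)/2) mod 809 = 1, so (178/809) = 1.
(178/809) = 1, so 809 splits.

split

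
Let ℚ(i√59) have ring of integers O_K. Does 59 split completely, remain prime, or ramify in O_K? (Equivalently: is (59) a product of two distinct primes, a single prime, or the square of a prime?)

Since -59 ≡ 1 mod 4, the ring of integers is ℤ[(1+√-59)/2] with discriminant -59.
disc(K) = -59 = 59·(-1), so p = 59 is ramified.

p ramifies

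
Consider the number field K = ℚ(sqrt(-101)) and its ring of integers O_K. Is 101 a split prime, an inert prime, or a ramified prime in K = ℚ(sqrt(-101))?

-101 mod 4 = 3, hence disc K = 4·(-101) = -404 and O_K = ℤ[√-101].
Ramification test: 101 | -404. The prime 101 ramifies in K.

ramified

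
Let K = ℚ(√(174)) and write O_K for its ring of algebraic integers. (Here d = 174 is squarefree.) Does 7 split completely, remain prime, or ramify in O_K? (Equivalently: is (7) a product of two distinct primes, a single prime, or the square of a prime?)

d = 174 ≡ 2 (mod 4), so O_K = ℤ[√174] and disc(K) = 4d = 696.
disc(K) = 696 is not divisible by 7; 7 is unramified.
Compute (174/7) via Euler: 6^((7-1)/2) mod 7 = 6, so (174/7) = -1.
Legendre symbol -1 ⇒ 7 is inert.

remains prime (inert)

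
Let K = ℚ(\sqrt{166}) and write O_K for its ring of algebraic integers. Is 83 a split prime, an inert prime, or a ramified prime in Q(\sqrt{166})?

ramifies in O_K

166 mod 4 = 2, hence disc K = 4·166 = 664 and O_K = ℤ[√166].
Ramification test: 83 | 664. The prime 83 ramifies in K.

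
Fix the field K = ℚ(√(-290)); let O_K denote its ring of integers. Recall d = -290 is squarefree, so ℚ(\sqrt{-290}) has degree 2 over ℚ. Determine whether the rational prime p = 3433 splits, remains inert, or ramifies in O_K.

d = -290 ≡ 2 (mod 4), so O_K = ℤ[√-290] and disc(K) = 4d = -1160.
Since gcd(3433, -1160) = 1 the prime 3433 does not ramify.
Legendre symbol by Euler's criterion: (-290/3433) ≡ (-290)^1716 ≡ 1 (mod 3433), i.e. (-290/3433) = 1.
Legendre symbol 1 ⇒ 3433 is split.

split — (3433) = 𝔭₁𝔭₂ with 𝔭₁ ≠ 𝔭₂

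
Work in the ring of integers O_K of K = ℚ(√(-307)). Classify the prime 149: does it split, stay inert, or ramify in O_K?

p splits

Since -307 ≡ 1 mod 4, the ring of integers is ℤ[(1+√-307)/2] with discriminant -307.
Since gcd(149, -307) = 1 the prime 149 does not ramify.
Legendre symbol by Euler's criterion: (-307/149) ≡ (-307)^74 ≡ 1 (mod 149), i.e. (-307/149) = 1.
Legendre symbol 1 ⇒ 149 is split.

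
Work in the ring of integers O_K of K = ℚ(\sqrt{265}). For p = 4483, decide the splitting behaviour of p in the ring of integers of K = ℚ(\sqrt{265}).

splits completely

d = 265 ≡ 1 (mod 4), so O_K = ℤ[(1+√265)/2] and disc(K) = d = 265.
disc(K) = 265 is not divisible by 4483; 4483 is unramified.
Legendre symbol by Euler's criterion: (265/4483) ≡ 265^2241 ≡ 1 (mod 4483), i.e. (265/4483) = 1.
d is a quadratic residue mod p, hence 4483 splits in O_K.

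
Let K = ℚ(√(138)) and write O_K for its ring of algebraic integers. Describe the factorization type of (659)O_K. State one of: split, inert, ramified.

inert — (659) stays prime in O_K

Since 138 ≢ 1 mod 4, the ring of integers is ℤ[√138] with discriminant 4·138 = 552.
disc(K) = 552 is not divisible by 659; 659 is unramified.
Euler's criterion: 138^329 mod 659 = 658. Thus (138|659) = -1.
d is a non-residue mod p, hence 659 remains inert in O_K.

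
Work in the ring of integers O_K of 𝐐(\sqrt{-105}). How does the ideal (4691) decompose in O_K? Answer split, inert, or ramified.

Since -105 ≢ 1 mod 4, the ring of integers is ℤ[√-105] with discriminant 4·(-105) = -420.
4691 ∤ -420, so 4691 is unramified.
Compute (-105/4691) via Euler: 4586^((4691-1)/2) mod 4691 = 1, so (-105/4691) = 1.
Legendre symbol 1 ⇒ 4691 is split.

p splits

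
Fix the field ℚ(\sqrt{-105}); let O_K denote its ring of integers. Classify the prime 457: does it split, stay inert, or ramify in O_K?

remains prime (inert)

d = -105 ≡ 3 (mod 4), so O_K = ℤ[√-105] and disc(K) = 4d = -420.
457 ∤ -420, so 457 is unramified.
Euler's criterion: (-105)^228 mod 457 = 456. Thus (-105|457) = -1.
d is a non-residue mod p, hence 457 remains inert in O_K.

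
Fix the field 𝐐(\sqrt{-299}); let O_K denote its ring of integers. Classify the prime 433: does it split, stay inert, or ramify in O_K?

433 remains inert

Since -299 ≡ 1 mod 4, the ring of integers is ℤ[(1+√-299)/2] with discriminant -299.
Since gcd(433, -299) = 1 the prime 433 does not ramify.
Euler's criterion: (-299)^216 mod 433 = 432. Thus (-299|433) = -1.
d is a non-residue mod p, hence 433 remains inert in O_K.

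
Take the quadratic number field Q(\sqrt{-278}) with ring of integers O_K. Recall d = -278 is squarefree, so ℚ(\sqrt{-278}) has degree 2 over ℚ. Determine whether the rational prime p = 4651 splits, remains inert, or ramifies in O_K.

d = -278 ≡ 2 (mod 4), so O_K = ℤ[√-278] and disc(K) = 4d = -1112.
4651 ∤ -1112, so 4651 is unramified.
Euler's criterion: (-278)^2325 mod 4651 = 4650. Thus (-278|4651) = -1.
(-278/4651) = -1, so 4651 is inert.

p is inert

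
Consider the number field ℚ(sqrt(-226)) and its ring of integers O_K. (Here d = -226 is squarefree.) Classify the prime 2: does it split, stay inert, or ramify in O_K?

p ramifies

Since -226 ≢ 1 mod 4, the ring of integers is ℤ[√-226] with discriminant 4·(-226) = -904.
2 divides disc(K) = -904, so 2 ramifies.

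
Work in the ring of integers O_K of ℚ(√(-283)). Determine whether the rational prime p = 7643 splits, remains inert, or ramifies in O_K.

Since -283 ≡ 1 mod 4, the ring of integers is ℤ[(1+√-283)/2] with discriminant -283.
disc(K) = -283 is not divisible by 7643; 7643 is unramified.
Legendre symbol by Euler's criterion: (-283/7643) ≡ (-283)^3821 ≡ 7642 (mod 7643), i.e. (-283/7643) = -1.
Legendre symbol -1 ⇒ 7643 is inert.

remains prime (inert)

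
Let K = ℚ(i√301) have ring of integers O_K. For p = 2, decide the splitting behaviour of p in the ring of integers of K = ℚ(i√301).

-301 mod 4 = 3, hence disc K = 4·(-301) = -1204 and O_K = ℤ[√-301].
Ramification test: 2 | -1204. The prime 2 ramifies in K.

ramifies in O_K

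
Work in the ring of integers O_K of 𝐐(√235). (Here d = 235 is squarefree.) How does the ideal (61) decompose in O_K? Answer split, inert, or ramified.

Since 235 ≢ 1 mod 4, the ring of integers is ℤ[√235] with discriminant 4·235 = 940.
61 ∤ 940, so 61 is unramified.
Legendre symbol by Euler's criterion: (235/61) ≡ 235^30 ≡ 1 (mod 61), i.e. (235/61) = 1.
(235/61) = 1, so 61 splits.

split — (61) = 𝔭₁𝔭₂ with 𝔭₁ ≠ 𝔭₂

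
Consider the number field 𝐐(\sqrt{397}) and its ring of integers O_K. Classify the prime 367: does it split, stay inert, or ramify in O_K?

d = 397 ≡ 1 (mod 4), so O_K = ℤ[(1+√397)/2] and disc(K) = d = 397.
367 ∤ 397, so 367 is unramified.
Legendre symbol by Euler's criterion: (397/367) ≡ 397^183 ≡ 1 (mod 367), i.e. (397/367) = 1.
d is a quadratic residue mod p, hence 367 splits in O_K.

367 splits in O_K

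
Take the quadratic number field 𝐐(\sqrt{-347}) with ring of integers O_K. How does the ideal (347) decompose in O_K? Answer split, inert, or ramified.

Since -347 ≡ 1 mod 4, the ring of integers is ℤ[(1+√-347)/2] with discriminant -347.
Ramification test: 347 | -347. The prime 347 ramifies in K.

ramified — (347) = 𝔭²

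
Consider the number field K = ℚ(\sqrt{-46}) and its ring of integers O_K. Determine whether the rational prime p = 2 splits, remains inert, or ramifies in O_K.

-46 mod 4 = 2, hence disc K = 4·(-46) = -184 and O_K = ℤ[√-46].
2 divides disc(K) = -184, so 2 ramifies.

p ramifies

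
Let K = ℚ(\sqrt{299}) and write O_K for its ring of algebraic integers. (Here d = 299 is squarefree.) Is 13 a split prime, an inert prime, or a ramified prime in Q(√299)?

p ramifies

Since 299 ≢ 1 mod 4, the ring of integers is ℤ[√299] with discriminant 4·299 = 1196.
13 divides disc(K) = 1196, so 13 ramifies.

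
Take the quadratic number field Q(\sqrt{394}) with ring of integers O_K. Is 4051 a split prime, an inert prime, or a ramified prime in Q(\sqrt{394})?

Since 394 ≢ 1 mod 4, the ring of integers is ℤ[√394] with discriminant 4·394 = 1576.
4051 ∤ 1576, so 4051 is unramified.
Legendre symbol by Euler's criterion: (394/4051) ≡ 394^2025 ≡ 1 (mod 4051), i.e. (394/4051) = 1.
d is a quadratic residue mod p, hence 4051 splits in O_K.

split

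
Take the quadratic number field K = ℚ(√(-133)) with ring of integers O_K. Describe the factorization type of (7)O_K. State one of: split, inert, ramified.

d = -133 ≡ 3 (mod 4), so O_K = ℤ[√-133] and disc(K) = 4d = -532.
Ramification test: 7 | -532. The prime 7 ramifies in K.

p ramifies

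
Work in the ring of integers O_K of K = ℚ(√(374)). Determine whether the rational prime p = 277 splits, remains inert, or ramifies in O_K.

277 remains inert

374 mod 4 = 2, hence disc K = 4·374 = 1496 and O_K = ℤ[√374].
disc(K) = 1496 is not divisible by 277; 277 is unramified.
Compute (374/277) via Euler: 97^((277-1)/2) mod 277 = 276, so (374/277) = -1.
(374/277) = -1, so 277 is inert.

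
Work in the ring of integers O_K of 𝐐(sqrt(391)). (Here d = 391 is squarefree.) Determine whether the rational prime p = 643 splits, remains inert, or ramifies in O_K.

d = 391 ≡ 3 (mod 4), so O_K = ℤ[√391] and disc(K) = 4d = 1564.
disc(K) = 1564 is not divisible by 643; 643 is unramified.
(391/643) = 391^321 mod 643 = 642, giving Legendre symbol -1.
d is a non-residue mod p, hence 643 remains inert in O_K.

inert — (643) stays prime in O_K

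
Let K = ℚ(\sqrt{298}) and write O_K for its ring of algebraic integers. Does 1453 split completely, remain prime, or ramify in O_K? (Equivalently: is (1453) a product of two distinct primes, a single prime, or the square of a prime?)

Since 298 ≢ 1 mod 4, the ring of integers is ℤ[√298] with discriminant 4·298 = 1192.
disc(K) = 1192 is not divisible by 1453; 1453 is unramified.
(298/1453) = 298^726 mod 1453 = 1452, giving Legendre symbol -1.
(298/1453) = -1, so 1453 is inert.

inert — (1453) stays prime in O_K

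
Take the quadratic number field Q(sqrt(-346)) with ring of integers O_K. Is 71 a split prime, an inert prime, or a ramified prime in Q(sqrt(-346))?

d = -346 ≡ 2 (mod 4), so O_K = ℤ[√-346] and disc(K) = 4d = -1384.
Since gcd(71, -1384) = 1 the prime 71 does not ramify.
Euler's criterion: (-346)^35 mod 71 = 1. Thus (-346|71) = 1.
(-346/71) = 1, so 71 splits.

71 splits in O_K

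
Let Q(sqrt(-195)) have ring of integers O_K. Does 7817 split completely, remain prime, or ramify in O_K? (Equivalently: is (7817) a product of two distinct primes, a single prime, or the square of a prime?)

split — (7817) = 𝔭₁𝔭₂ with 𝔭₁ ≠ 𝔭₂

d = -195 ≡ 1 (mod 4), so O_K = ℤ[(1+√-195)/2] and disc(K) = d = -195.
7817 ∤ -195, so 7817 is unramified.
Legendre symbol by Euler's criterion: (-195/7817) ≡ (-195)^3908 ≡ 1 (mod 7817), i.e. (-195/7817) = 1.
Legendre symbol 1 ⇒ 7817 is split.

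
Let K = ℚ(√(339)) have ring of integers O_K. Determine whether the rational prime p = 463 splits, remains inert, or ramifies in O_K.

p is inert

339 mod 4 = 3, hence disc K = 4·339 = 1356 and O_K = ℤ[√339].
disc(K) = 1356 is not divisible by 463; 463 is unramified.
(339/463) = 339^231 mod 463 = 462, giving Legendre symbol -1.
d is a non-residue mod p, hence 463 remains inert in O_K.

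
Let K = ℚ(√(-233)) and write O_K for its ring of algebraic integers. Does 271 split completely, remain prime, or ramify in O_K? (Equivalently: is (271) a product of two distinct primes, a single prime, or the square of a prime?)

-233 mod 4 = 3, hence disc K = 4·(-233) = -932 and O_K = ℤ[√-233].
Since gcd(271, -932) = 1 the prime 271 does not ramify.
Euler's criterion: (-233)^135 mod 271 = 270. Thus (-233|271) = -1.
d is a non-residue mod p, hence 271 remains inert in O_K.

inert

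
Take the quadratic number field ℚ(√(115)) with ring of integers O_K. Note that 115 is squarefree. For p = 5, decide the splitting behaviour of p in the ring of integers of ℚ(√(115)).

ramified

Since 115 ≢ 1 mod 4, the ring of integers is ℤ[√115] with discriminant 4·115 = 460.
disc(K) = 460 = 5·92, so p = 5 is ramified.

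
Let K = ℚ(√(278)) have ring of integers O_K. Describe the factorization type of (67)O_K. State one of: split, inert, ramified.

278 mod 4 = 2, hence disc K = 4·278 = 1112 and O_K = ℤ[√278].
disc(K) = 1112 is not divisible by 67; 67 is unramified.
(278/67) = 10^33 mod 67 = 1, giving Legendre symbol 1.
(278/67) = 1, so 67 splits.

split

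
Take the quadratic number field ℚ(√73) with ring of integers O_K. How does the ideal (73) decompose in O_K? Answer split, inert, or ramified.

73 is ramified

d = 73 ≡ 1 (mod 4), so O_K = ℤ[(1+√73)/2] and disc(K) = d = 73.
disc(K) = 73 = 73·1, so p = 73 is ramified.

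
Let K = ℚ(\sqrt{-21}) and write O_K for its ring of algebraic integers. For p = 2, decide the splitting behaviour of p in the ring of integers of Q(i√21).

ramifies in O_K

d = -21 ≡ 3 (mod 4), so O_K = ℤ[√-21] and disc(K) = 4d = -84.
disc(K) = -84 = 2·(-42), so p = 2 is ramified.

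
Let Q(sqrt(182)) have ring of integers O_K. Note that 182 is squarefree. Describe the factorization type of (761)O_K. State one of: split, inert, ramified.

split — (761) = 𝔭₁𝔭₂ with 𝔭₁ ≠ 𝔭₂

Since 182 ≢ 1 mod 4, the ring of integers is ℤ[√182] with discriminant 4·182 = 728.
disc(K) = 728 is not divisible by 761; 761 is unramified.
(182/761) = 182^380 mod 761 = 1, giving Legendre symbol 1.
d is a quadratic residue mod p, hence 761 splits in O_K.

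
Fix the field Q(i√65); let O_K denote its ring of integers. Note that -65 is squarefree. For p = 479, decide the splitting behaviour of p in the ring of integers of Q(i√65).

-65 mod 4 = 3, hence disc K = 4·(-65) = -260 and O_K = ℤ[√-65].
479 ∤ -260, so 479 is unramified.
Compute (-65/479) via Euler: 414^((479-1)/2) mod 479 = 1, so (-65/479) = 1.
(-65/479) = 1, so 479 splits.

p splits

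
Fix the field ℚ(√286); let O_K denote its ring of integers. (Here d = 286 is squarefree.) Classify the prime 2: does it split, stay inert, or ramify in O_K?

ramified

Since 286 ≢ 1 mod 4, the ring of integers is ℤ[√286] with discriminant 4·286 = 1144.
Ramification test: 2 | 1144. The prime 2 ramifies in K.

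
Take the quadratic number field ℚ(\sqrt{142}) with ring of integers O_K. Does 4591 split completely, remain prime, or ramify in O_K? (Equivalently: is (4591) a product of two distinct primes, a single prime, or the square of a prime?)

splits completely

Since 142 ≢ 1 mod 4, the ring of integers is ℤ[√142] with discriminant 4·142 = 568.
disc(K) = 568 is not divisible by 4591; 4591 is unramified.
Compute (142/4591) via Euler: 142^((4591-1)/2) mod 4591 = 1, so (142/4591) = 1.
d is a quadratic residue mod p, hence 4591 splits in O_K.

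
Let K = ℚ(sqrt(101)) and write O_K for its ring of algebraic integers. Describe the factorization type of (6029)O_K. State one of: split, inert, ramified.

split

101 mod 4 = 1, hence disc K = 101 and O_K = ℤ[(1+√101)/2].
6029 ∤ 101, so 6029 is unramified.
Euler's criterion: 101^3014 mod 6029 = 1. Thus (101|6029) = 1.
(101/6029) = 1, so 6029 splits.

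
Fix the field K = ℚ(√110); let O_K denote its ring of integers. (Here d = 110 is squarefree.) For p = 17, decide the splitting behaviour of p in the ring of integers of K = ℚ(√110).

splits completely

d = 110 ≡ 2 (mod 4), so O_K = ℤ[√110] and disc(K) = 4d = 440.
disc(K) = 440 is not divisible by 17; 17 is unramified.
Euler's criterion: 110^8 mod 17 = 1. Thus (110|17) = 1.
d is a quadratic residue mod p, hence 17 splits in O_K.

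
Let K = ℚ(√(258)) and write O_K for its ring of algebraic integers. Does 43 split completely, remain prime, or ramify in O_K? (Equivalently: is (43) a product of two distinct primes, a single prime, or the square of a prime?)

258 mod 4 = 2, hence disc K = 4·258 = 1032 and O_K = ℤ[√258].
disc(K) = 1032 = 43·24, so p = 43 is ramified.

p ramifies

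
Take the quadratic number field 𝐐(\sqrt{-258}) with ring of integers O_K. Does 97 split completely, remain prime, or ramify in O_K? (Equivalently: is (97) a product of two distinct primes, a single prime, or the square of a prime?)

-258 mod 4 = 2, hence disc K = 4·(-258) = -1032 and O_K = ℤ[√-258].
disc(K) = -1032 is not divisible by 97; 97 is unramified.
(-258/97) = 33^48 mod 97 = 1, giving Legendre symbol 1.
d is a quadratic residue mod p, hence 97 splits in O_K.

split — (97) = 𝔭₁𝔭₂ with 𝔭₁ ≠ 𝔭₂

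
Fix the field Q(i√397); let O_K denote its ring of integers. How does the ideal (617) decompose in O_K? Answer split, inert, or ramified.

d = -397 ≡ 3 (mod 4), so O_K = ℤ[√-397] and disc(K) = 4d = -1588.
617 ∤ -1588, so 617 is unramified.
Legendre symbol by Euler's criterion: (-397/617) ≡ (-397)^308 ≡ 616 (mod 617), i.e. (-397/617) = -1.
(-397/617) = -1, so 617 is inert.

p is inert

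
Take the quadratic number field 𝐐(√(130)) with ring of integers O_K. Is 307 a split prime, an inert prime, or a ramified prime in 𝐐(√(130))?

Since 130 ≢ 1 mod 4, the ring of integers is ℤ[√130] with discriminant 4·130 = 520.
307 ∤ 520, so 307 is unramified.
Euler's criterion: 130^153 mod 307 = 306. Thus (130|307) = -1.
(130/307) = -1, so 307 is inert.

remains prime (inert)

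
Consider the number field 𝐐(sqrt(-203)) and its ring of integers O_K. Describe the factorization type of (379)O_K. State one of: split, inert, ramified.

remains prime (inert)

Since -203 ≡ 1 mod 4, the ring of integers is ℤ[(1+√-203)/2] with discriminant -203.
Since gcd(379, -203) = 1 the prime 379 does not ramify.
Legendre symbol by Euler's criterion: (-203/379) ≡ (-203)^189 ≡ 378 (mod 379), i.e. (-203/379) = -1.
d is a non-residue mod p, hence 379 remains inert in O_K.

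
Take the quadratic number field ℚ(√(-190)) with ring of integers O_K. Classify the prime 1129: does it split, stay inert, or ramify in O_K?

-190 mod 4 = 2, hence disc K = 4·(-190) = -760 and O_K = ℤ[√-190].
1129 ∤ -760, so 1129 is unramified.
Legendre symbol by Euler's criterion: (-190/1129) ≡ (-190)^564 ≡ 1128 (mod 1129), i.e. (-190/1129) = -1.
Legendre symbol -1 ⇒ 1129 is inert.

1129 remains inert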